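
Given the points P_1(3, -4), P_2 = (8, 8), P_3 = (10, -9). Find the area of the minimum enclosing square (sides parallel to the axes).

289

The bounding box has width 7 and height 17.
An axis-aligned square enclosing the set must have side ≥ max(width, height).
So the minimum side is max(7, 17) = 17.
Area = 17² = 289.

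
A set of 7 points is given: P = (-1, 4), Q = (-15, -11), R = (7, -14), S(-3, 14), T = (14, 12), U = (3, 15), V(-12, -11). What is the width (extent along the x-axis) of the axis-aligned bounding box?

29

max x = 14, min x = -15, so width = 29.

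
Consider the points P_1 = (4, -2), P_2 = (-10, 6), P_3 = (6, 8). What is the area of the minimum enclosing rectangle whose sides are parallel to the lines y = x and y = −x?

198

In coordinates u = x + y, v = x − y the rectangle is axis-aligned; the map (x,y)→(u,v) scales areas by 2.
u-values: 2, -4, 14; range = 14 − (-4) = 18.
v-values: 6, -16, -2; range = 6 − (-16) = 22.
Area = (18 × 22) / 2 = 198.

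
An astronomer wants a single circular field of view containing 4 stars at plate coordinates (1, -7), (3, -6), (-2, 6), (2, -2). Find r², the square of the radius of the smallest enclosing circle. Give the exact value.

44.5

By Welzl's lemma the MEC is supported by two points (diametrically opposite) or three points (on a circumcircle).
The farthest pair is (1, -7)–(-2, 6) with squared distance 178. The circle on this segment as diameter has centre (-0.5, -0.5) and r² = 178/4 = 44.5.
Check (3, -6): distance² to centre = 42.5 ≤ 44.5, so it lies inside.
All remaining points lie in this disk, and no smaller disk contains both endpoints, so this is the minimum enclosing circle.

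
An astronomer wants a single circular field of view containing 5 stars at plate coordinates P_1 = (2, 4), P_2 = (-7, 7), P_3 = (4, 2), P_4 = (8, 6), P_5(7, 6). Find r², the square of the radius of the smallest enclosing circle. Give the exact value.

56.5

By Welzl's lemma the MEC is supported by two points (diametrically opposite) or three points (on a circumcircle).
The farthest pair is P_2–P_4 with squared distance 226. The circle on this segment as diameter has centre (0.5, 6.5) and r² = 226/4 = 56.5.
Check P_1: distance² to centre = 8.5 ≤ 56.5, so it lies inside.
All remaining points lie in this disk, and no smaller disk contains both endpoints, so this is the minimum enclosing circle.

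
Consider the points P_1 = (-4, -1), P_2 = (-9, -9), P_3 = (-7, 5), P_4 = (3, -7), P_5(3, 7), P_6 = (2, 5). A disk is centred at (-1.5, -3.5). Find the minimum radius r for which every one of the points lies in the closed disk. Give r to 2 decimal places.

11.42

The required radius is the distance from (-1.5, -3.5) to the farthest point.
Squared distances: 12.5, 86.5, 102.5, 32.5, 130.5, 84.5.
Maximum is 130.5, attained at P_5.
r = √(130.5) ≈ 11.42.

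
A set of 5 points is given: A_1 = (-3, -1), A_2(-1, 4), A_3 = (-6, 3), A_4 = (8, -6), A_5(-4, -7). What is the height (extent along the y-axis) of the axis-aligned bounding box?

11

max y = 4, min y = -7, so height = 11.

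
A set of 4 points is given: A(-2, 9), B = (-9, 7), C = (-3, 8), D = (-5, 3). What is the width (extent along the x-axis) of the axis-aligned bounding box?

max x = -2, min x = -9, so width = 7.

7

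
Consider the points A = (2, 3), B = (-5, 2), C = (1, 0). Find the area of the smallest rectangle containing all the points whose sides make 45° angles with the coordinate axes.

In coordinates u = x + y, v = x − y the rectangle is axis-aligned; the map (x,y)→(u,v) scales areas by 2.
u-values: 5, -3, 1; range = 5 − (-3) = 8.
v-values: -1, -7, 1; range = 1 − (-7) = 8.
Area = (8 × 8) / 2 = 32.

32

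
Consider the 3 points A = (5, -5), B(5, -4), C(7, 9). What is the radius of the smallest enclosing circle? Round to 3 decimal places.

7.071

Side lengths²: AB² = 1, AC² = 200, BC² = 173.
Since AC² = 200 ≥ 173 + 1 = 174, the angle opposite AC is not acute, so the smallest enclosing circle has AC as diameter.
Centre = midpoint of AC = (6, 2), r² = 200/4 = 50.
r = √50 ≈ 7.071.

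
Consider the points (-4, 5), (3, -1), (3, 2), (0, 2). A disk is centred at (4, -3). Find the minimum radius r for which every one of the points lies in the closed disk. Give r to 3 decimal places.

11.314

The required radius is the distance from (4, -3) to the farthest point.
Squared distances: 128, 5, 26, 41.
Maximum is 128, attained at (-4, 5).
r = √128 ≈ 11.314.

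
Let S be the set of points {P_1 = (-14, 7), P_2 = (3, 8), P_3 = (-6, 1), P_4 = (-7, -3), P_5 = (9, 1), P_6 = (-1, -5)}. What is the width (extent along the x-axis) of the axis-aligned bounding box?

max x = 9, min x = -14, so width = 23.

23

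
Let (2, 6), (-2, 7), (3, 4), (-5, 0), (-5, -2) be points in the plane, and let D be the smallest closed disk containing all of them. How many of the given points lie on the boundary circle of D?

2

By Welzl's lemma the MEC is supported by two points (diametrically opposite) or three points (on a circumcircle).
The farthest pair is (2, 6)–(-5, -2) with squared distance 113. The circle on this segment as diameter has centre (-1.5, 2) and r² = 113/4 = 28.25.
Check (-2, 7): distance² to centre = 25.25 ≤ 28.25, so it lies inside.
All remaining points lie in this disk, and no smaller disk contains both endpoints, so this is the minimum enclosing circle.
The points at distance exactly r from the centre are (2, 6), (-5, -2) — 2 points.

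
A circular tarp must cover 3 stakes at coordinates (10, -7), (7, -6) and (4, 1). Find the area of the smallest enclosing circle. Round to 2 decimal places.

78.54

Call the three points A, B, C in the order given.
Side lengths²: AB² = 10, AC² = 100, BC² = 58.
Since AC² = 100 ≥ 58 + 10 = 68, the angle opposite AC is not acute, so the smallest enclosing circle has AC as diameter.
Centre = midpoint of AC = (7, -3), r² = 100/4 = 25.
Area = π·r² = π·25 ≈ 78.54.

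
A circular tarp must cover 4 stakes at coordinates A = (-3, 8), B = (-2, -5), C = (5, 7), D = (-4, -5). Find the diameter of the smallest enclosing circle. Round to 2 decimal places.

The minimum enclosing circle of a finite set is fixed by two of the points (as a diameter) or three (as a circumcircle).
The minimum enclosing circle is determined by three boundary points: A, C, D.
Their circumcentre is (3/14, 17/14) with r² = 5525/98.
The farthest remaining point B is at distance² 4265/98 ≤ 5525/98.
Diameter = 2r = 2√(5525/98) ≈ 15.02.

15.02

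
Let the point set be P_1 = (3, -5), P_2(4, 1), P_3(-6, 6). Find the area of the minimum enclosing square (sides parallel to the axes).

121

The bounding box has width 10 and height 11.
An axis-aligned square enclosing the set must have side ≥ max(width, height).
So the minimum side is max(10, 11) = 11.
Area = 11² = 121.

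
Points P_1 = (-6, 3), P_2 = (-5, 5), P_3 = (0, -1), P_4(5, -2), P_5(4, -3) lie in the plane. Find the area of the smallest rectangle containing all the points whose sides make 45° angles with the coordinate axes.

In coordinates u = x + y, v = x − y the rectangle is axis-aligned; the map (x,y)→(u,v) scales areas by 2.
u-values: -3, 0, -1, 3, 1; range = 3 − (-3) = 6.
v-values: -9, -10, 1, 7, 7; range = 7 − (-10) = 17.
Area = (6 × 17) / 2 = 51.

51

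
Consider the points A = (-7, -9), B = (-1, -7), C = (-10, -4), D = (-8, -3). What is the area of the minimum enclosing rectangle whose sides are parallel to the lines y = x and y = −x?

48

In coordinates u = x + y, v = x − y the rectangle is axis-aligned; the map (x,y)→(u,v) scales areas by 2.
u-values: -16, -8, -14, -11; range = -8 − (-16) = 8.
v-values: 2, 6, -6, -5; range = 6 − (-6) = 12.
Area = (8 × 12) / 2 = 48.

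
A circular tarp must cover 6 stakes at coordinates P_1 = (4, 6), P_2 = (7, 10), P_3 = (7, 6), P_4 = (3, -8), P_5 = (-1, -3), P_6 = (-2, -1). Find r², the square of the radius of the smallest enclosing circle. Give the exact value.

By Welzl's lemma the MEC is supported by two points (diametrically opposite) or three points (on a circumcircle).
The farthest pair is P_2–P_4 with squared distance 340. The circle on this segment as diameter has centre (5, 1) and r² = 340/4 = 85.
Check P_1: distance² to centre = 26 ≤ 85, so it lies inside.
All remaining points lie in this disk, and no smaller disk contains both endpoints, so this is the minimum enclosing circle.

85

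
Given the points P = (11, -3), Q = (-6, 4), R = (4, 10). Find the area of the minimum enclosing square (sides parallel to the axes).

The bounding box has width 17 and height 13.
An axis-aligned square enclosing the set must have side ≥ max(width, height).
So the minimum side is max(17, 13) = 17.
Area = 17² = 289.

289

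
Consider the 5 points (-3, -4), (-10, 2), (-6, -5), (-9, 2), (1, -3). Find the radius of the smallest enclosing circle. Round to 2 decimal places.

6.04

The minimum enclosing circle of a finite set is fixed by two of the points (as a diameter) or three (as a circumcircle).
The farthest pair is (-10, 2)–(1, -3) with squared distance 146. The circle on this segment as diameter has centre (-4.5, -0.5) and r² = 146/4 = 36.5.
Check (-3, -4): distance² to centre = 14.5 ≤ 36.5, so it lies inside.
All remaining points lie in this disk, and no smaller disk contains both endpoints, so this is the minimum enclosing circle.
r = √(36.5) ≈ 6.04.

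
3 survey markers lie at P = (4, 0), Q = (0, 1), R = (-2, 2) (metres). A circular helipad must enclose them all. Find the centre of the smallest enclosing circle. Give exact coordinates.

(1, 1)

Side lengths²: PQ² = 17, PR² = 40, QR² = 5.
Since PR² = 40 ≥ 17 + 5 = 22, the angle opposite PR is not acute, so the smallest enclosing circle has PR as diameter.
Centre = midpoint of PR = (1, 1), r² = 40/4 = 10.
Centre = (1, 1).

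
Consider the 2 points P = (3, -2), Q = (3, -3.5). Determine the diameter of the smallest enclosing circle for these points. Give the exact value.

The smallest circle enclosing two points has them as diameter endpoints.
Centre = midpoint = (3, -2.75); r² = |PQ|²/4 = 2.25/4 = 0.5625.
Diameter = 2r = 2√(0.5625) = 1.5.

1.5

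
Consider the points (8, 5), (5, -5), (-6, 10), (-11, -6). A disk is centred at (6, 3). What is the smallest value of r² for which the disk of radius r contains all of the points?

The required radius is the distance from (6, 3) to the farthest point.
Squared distances: 8, 65, 193, 370.
Maximum is 370, attained at (-11, -6).

370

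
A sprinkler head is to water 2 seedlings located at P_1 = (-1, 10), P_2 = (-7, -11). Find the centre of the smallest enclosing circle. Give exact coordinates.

(-4, -0.5)

The smallest circle enclosing two points has them as diameter endpoints.
Centre = midpoint = (-4, -0.5); r² = |P_1P_2|²/4 = 477/4 = 119.25.
Centre = (-4, -0.5).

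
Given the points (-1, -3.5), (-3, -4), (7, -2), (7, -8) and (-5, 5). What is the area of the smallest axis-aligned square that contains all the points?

169

The bounding box has width 12 and height 13.
An axis-aligned square enclosing the set must have side ≥ max(width, height).
So the minimum side is max(12, 13) = 13.
Area = 13² = 169.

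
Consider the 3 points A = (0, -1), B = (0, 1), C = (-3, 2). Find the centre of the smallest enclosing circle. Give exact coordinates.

(-1.5, 0.5)

Side lengths²: AB² = 4, AC² = 18, BC² = 10.
Since AC² = 18 ≥ 10 + 4 = 14, the angle opposite AC is not acute, so the smallest enclosing circle has AC as diameter.
Centre = midpoint of AC = (-1.5, 0.5), r² = 18/4 = 4.5.
Centre = (-1.5, 0.5).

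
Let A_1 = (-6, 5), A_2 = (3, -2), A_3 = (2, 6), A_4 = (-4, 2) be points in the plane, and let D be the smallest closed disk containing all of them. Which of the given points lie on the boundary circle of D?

A_1, A_2, A_3

By Welzl's lemma the MEC is supported by two points (diametrically opposite) or three points (on a circumcircle).
The farthest pair is A_1–A_2 with squared distance 130. The circle on this segment as diameter has centre (-1.5, 1.5) and r² = 130/4 = 32.5.
Check A_3: distance² to centre = 32.5 ≤ 32.5, so it lies inside.
All remaining points lie in this disk, and no smaller disk contains both endpoints, so this is the minimum enclosing circle.
The points at distance exactly r from the centre are A_1, A_2, A_3 — 3 points.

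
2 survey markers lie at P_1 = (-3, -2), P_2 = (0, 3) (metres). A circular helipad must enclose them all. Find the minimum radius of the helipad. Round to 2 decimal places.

2.92

The smallest circle enclosing two points has them as diameter endpoints.
Centre = midpoint = (-1.5, 0.5); r² = |P_1P_2|²/4 = 34/4 = 8.5.
r = √(8.5) ≈ 2.92.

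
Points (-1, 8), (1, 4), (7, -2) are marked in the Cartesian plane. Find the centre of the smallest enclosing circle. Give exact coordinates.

Call the three points A, B, C in the order given.
Side lengths²: AB² = 20, AC² = 164, BC² = 72.
Since AC² = 164 ≥ 72 + 20 = 92, the angle opposite AC is not acute, so the smallest enclosing circle has AC as diameter.
Centre = midpoint of AC = (3, 3), r² = 164/4 = 41.
Centre = (3, 3).

(3, 3)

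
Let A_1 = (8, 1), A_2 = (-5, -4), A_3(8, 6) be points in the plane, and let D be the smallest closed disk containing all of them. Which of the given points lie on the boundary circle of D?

A_2, A_3

Side lengths²: A_1A_2² = 194, A_1A_3² = 25, A_2A_3² = 269.
Since A_2A_3² = 269 ≥ 194 + 25 = 219, the angle opposite A_2A_3 is not acute, so the smallest enclosing circle has A_2A_3 as diameter.
Centre = midpoint of A_2A_3 = (1.5, 1), r² = 269/4 = 67.25.
The points at distance exactly r from the centre are A_2, A_3 — 2 points.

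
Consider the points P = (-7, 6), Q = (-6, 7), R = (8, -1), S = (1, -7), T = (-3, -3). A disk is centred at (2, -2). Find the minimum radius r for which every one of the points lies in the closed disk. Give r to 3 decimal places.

The required radius is the distance from (2, -2) to the farthest point.
Squared distances: 145, 145, 37, 26, 26.
Maximum is 145, attained at P.
r = √145 ≈ 12.042.

12.042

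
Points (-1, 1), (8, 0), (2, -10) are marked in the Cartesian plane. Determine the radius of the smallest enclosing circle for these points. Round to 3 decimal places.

6.271

Call the three points A, B, C in the order given.
Side lengths²: AB² = 82, AC² = 130, BC² = 136.
Since BC² = 136 < 130 + 82 = 212, the triangle is acute, so the smallest enclosing circle is the circumcircle.
Circumcentre = (145/48, -3.8125), r² = 45305/1152.
r = √(45305/1152) ≈ 6.271.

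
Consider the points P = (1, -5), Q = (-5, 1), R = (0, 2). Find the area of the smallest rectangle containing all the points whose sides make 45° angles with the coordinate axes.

In coordinates u = x + y, v = x − y the rectangle is axis-aligned; the map (x,y)→(u,v) scales areas by 2.
u-values: -4, -4, 2; range = 2 − (-4) = 6.
v-values: 6, -6, -2; range = 6 − (-6) = 12.
Area = (6 × 12) / 2 = 36.

36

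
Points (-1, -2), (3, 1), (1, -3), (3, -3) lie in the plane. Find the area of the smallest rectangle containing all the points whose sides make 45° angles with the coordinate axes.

17.5

In coordinates u = x + y, v = x − y the rectangle is axis-aligned; the map (x,y)→(u,v) scales areas by 2.
u-values: -3, 4, -2, 0; range = 4 − (-3) = 7.
v-values: 1, 2, 4, 6; range = 6 − 1 = 5.
Area = (7 × 5) / 2 = 17.5.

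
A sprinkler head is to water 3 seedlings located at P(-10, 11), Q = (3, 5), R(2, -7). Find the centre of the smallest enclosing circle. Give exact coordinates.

(-4, 2)

Side lengths²: PQ² = 205, PR² = 468, QR² = 145.
Since PR² = 468 ≥ 205 + 145 = 350, the angle opposite PR is not acute, so the smallest enclosing circle has PR as diameter.
Centre = midpoint of PR = (-4, 2), r² = 468/4 = 117.
Centre = (-4, 2).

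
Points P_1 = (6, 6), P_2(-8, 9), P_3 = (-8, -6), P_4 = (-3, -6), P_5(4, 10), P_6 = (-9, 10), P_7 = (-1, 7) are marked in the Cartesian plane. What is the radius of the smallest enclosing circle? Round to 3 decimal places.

10.020

The minimum enclosing circle of a finite set is fixed by two of the points (as a diameter) or three (as a circumcircle).
The minimum enclosing circle is determined by three boundary points: P_3, P_5, P_6.
Their circumcentre is (-2.5, 2.375) with r² = 100.390625.
The farthest remaining point P_1 is at distance² 85.390625 ≤ 100.390625.
r = √(100.390625) ≈ 10.020.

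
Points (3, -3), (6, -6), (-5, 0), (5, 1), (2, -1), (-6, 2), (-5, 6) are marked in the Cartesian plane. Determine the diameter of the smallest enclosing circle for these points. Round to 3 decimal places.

The minimum enclosing circle of a finite set is fixed by two of the points (as a diameter) or three (as a circumcircle).
The farthest pair is (6, -6)–(-5, 6) with squared distance 265. The circle on this segment as diameter has centre (0.5, 0) and r² = 265/4 = 66.25.
Check (3, -3): distance² to centre = 15.25 ≤ 66.25, so it lies inside.
All remaining points lie in this disk, and no smaller disk contains both endpoints, so this is the minimum enclosing circle.
Diameter = 2r = 2√(66.25) ≈ 16.279.

16.279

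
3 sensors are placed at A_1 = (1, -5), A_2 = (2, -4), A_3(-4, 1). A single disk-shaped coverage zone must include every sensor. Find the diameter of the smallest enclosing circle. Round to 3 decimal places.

7.842

Side lengths²: A_1A_2² = 2, A_1A_3² = 61, A_2A_3² = 61.
Since A_2A_3² = 61 < 61 + 2 = 63, the triangle is acute, so the smallest enclosing circle is the circumcircle.
Circumcentre = (-27/22, -39/22), r² = 3721/242.
Diameter = 2r = 2√(3721/242) ≈ 7.842.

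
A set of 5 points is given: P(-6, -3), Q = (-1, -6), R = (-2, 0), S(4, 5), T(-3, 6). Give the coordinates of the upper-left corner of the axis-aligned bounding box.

x-range [-6, 4], y-range [-6, 6].
The upper-left corner is (-6, 6).

(-6, 6)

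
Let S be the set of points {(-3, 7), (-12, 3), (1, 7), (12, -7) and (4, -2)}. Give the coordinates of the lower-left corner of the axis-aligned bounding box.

x-range [-12, 12], y-range [-7, 7].
The lower-left corner is (-12, -7).

(-12, -7)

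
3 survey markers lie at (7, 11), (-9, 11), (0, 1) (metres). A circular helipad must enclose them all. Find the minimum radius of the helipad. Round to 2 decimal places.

Call the three points A, B, C in the order given.
Side lengths²: AB² = 256, AC² = 149, BC² = 181.
Since AB² = 256 < 181 + 149 = 330, the triangle is acute, so the smallest enclosing circle is the circumcircle.
Circumcentre = (-1, 9.15), r² = 67.4225.
r = √(67.4225) ≈ 8.21.

8.21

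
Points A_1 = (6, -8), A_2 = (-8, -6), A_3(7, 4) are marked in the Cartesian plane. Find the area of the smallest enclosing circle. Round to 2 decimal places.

256.14

Side lengths²: A_1A_2² = 200, A_1A_3² = 145, A_2A_3² = 325.
Since A_2A_3² = 325 < 200 + 145 = 345, the triangle is acute, so the smallest enclosing circle is the circumcircle.
Circumcentre = (-7/34, -49/34), r² = 47125/578.
Area = π·r² = π·47125/578 ≈ 256.14.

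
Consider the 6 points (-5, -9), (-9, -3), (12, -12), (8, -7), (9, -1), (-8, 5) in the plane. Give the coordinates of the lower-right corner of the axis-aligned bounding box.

(12, -12)

x-range [-9, 12], y-range [-12, 5].
The lower-right corner is (12, -12).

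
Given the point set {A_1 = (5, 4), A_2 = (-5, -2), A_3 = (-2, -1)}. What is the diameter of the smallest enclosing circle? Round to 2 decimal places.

Side lengths²: A_1A_2² = 136, A_1A_3² = 74, A_2A_3² = 10.
Since A_1A_2² = 136 ≥ 74 + 10 = 84, the angle opposite A_1A_2 is not acute, so the smallest enclosing circle has A_1A_2 as diameter.
Centre = midpoint of A_1A_2 = (0, 1), r² = 136/4 = 34.
Diameter = 2r = 2√34 ≈ 11.66.

11.66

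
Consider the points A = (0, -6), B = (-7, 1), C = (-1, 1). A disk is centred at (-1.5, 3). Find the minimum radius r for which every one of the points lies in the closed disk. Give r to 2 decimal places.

The required radius is the distance from (-1.5, 3) to the farthest point.
Squared distances: 83.25, 34.25, 4.25.
Maximum is 83.25, attained at A.
r = √(83.25) ≈ 9.12.

9.12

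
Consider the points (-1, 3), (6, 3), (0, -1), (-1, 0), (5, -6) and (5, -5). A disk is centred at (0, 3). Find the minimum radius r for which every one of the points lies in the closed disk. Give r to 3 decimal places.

The required radius is the distance from (0, 3) to the farthest point.
Squared distances: 1, 36, 16, 10, 106, 89.
Maximum is 106, attained at (5, -6).
r = √106 ≈ 10.296.

10.296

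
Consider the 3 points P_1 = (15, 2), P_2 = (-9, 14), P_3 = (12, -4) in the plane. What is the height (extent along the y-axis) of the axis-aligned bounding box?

max y = 14, min y = -4, so height = 18.

18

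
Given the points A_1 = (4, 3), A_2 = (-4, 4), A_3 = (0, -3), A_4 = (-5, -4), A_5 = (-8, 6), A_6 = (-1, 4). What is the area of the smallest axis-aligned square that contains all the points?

144

The bounding box has width 12 and height 10.
An axis-aligned square enclosing the set must have side ≥ max(width, height).
So the minimum side is max(12, 10) = 12.
Area = 12² = 144.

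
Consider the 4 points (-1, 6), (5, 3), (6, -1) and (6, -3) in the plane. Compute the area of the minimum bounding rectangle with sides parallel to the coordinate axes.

x ranges over [-1, 6], width 7.
y ranges over [-3, 6], height 9.
Area = 7 × 9 = 63.

63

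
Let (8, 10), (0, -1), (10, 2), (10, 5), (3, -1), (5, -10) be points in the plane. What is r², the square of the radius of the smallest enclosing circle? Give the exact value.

102.25

A smallest enclosing disk is always determined by at most three of the input points on its boundary.
The farthest pair is (8, 10)–(5, -10) with squared distance 409. The circle on this segment as diameter has centre (6.5, 0) and r² = 409/4 = 102.25.
Check (0, -1): distance² to centre = 43.25 ≤ 102.25, so it lies inside.
All remaining points lie in this disk, and no smaller disk contains both endpoints, so this is the minimum enclosing circle.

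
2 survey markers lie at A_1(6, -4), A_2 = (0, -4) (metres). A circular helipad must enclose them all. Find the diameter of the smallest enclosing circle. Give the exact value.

The smallest circle enclosing two points has them as diameter endpoints.
Centre = midpoint = (3, -4); r² = |A_1A_2|²/4 = 36/4 = 9.
Diameter = 2r = 2√9 = 6.

6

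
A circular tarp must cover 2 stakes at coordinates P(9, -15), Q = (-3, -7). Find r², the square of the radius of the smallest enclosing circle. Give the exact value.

52

The smallest circle enclosing two points has them as diameter endpoints.
Centre = midpoint = (3, -11); r² = |PQ|²/4 = 208/4 = 52.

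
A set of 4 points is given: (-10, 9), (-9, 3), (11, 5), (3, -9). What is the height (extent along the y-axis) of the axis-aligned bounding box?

max y = 9, min y = -9, so height = 18.

18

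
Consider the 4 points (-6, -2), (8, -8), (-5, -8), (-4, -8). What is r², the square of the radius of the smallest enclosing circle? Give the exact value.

The minimum enclosing circle of a finite set is fixed by two of the points (as a diameter) or three (as a circumcircle).
The farthest pair is (-6, -2)–(8, -8) with squared distance 232. The circle on this segment as diameter has centre (1, -5) and r² = 232/4 = 58.
Check (-5, -8): distance² to centre = 45 ≤ 58, so it lies inside.
All remaining points lie in this disk, and no smaller disk contains both endpoints, so this is the minimum enclosing circle.

58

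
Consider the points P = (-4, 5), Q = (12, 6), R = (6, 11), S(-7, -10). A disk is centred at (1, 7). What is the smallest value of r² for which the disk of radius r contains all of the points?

353

The required radius is the distance from (1, 7) to the farthest point.
Squared distances: 29, 122, 41, 353.
Maximum is 353, attained at S.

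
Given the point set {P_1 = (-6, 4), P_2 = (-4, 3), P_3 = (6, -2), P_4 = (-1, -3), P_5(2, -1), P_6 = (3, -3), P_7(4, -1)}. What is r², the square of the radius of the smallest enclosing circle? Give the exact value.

A smallest enclosing disk is always determined by at most three of the input points on its boundary.
The farthest pair is P_1–P_3 with squared distance 180. The circle on this segment as diameter has centre (0, 1) and r² = 180/4 = 45.
Check P_2: distance² to centre = 20 ≤ 45, so it lies inside.
All remaining points lie in this disk, and no smaller disk contains both endpoints, so this is the minimum enclosing circle.

45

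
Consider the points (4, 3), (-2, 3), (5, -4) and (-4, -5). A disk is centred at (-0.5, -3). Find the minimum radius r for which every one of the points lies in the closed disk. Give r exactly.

7.5

The required radius is the distance from (-0.5, -3) to the farthest point.
Squared distances: 56.25, 38.25, 31.25, 16.25.
Maximum is 56.25, attained at (4, 3).
r = √(56.25) = 7.5.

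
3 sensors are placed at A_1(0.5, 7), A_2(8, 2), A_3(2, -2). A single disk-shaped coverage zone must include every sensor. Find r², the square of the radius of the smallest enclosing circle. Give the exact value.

24.42578125

Side lengths²: A_1A_2² = 81.25, A_1A_3² = 83.25, A_2A_3² = 52.
Since A_1A_3² = 83.25 < 81.25 + 52 = 133.25, the triangle is acute, so the smallest enclosing circle is the circumcircle.
Circumcentre = (3.125, 2.8125), r² = 24.42578125.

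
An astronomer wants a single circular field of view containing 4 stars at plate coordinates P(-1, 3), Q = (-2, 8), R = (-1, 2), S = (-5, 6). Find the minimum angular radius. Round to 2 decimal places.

3.10

By Welzl's lemma the MEC is supported by two points (diametrically opposite) or three points (on a circumcircle).
The minimum enclosing circle is determined by three boundary points: Q, R, S.
Their circumcentre is (-2.1, 4.9) with r² = 9.62.
The farthest remaining point P is at distance² 4.82 ≤ 9.62.
r = √(9.62) ≈ 3.10.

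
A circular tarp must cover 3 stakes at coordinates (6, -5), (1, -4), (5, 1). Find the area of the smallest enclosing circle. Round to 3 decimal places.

Call the three points A, B, C in the order given.
Side lengths²: AB² = 26, AC² = 37, BC² = 41.
Since BC² = 41 < 37 + 26 = 63, the triangle is acute, so the smallest enclosing circle is the circumcircle.
Circumcentre = (229/58, -131/58), r² = 19721/1682.
Area = π·r² = π·19721/1682 ≈ 36.834.

36.834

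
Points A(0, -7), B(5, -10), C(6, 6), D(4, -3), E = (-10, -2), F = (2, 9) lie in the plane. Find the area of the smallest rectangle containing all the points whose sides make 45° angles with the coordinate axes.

In coordinates u = x + y, v = x − y the rectangle is axis-aligned; the map (x,y)→(u,v) scales areas by 2.
u-values: -7, -5, 12, 1, -12, 11; range = 12 − (-12) = 24.
v-values: 7, 15, 0, 7, -8, -7; range = 15 − (-8) = 23.
Area = (24 × 23) / 2 = 276.

276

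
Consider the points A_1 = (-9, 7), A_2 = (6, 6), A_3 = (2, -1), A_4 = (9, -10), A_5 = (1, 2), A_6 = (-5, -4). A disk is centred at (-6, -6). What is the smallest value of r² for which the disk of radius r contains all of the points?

The required radius is the distance from (-6, -6) to the farthest point.
Squared distances: 178, 288, 89, 241, 113, 5.
Maximum is 288, attained at A_2.

288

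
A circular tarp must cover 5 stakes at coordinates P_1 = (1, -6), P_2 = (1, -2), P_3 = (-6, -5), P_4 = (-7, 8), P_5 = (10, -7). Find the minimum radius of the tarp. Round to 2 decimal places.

A smallest enclosing disk is always determined by at most three of the input points on its boundary.
The farthest pair is P_4–P_5 with squared distance 514. The circle on this segment as diameter has centre (1.5, 0.5) and r² = 514/4 = 128.5.
Check P_1: distance² to centre = 42.5 ≤ 128.5, so it lies inside.
All remaining points lie in this disk, and no smaller disk contains both endpoints, so this is the minimum enclosing circle.
r = √(128.5) ≈ 11.34.

11.34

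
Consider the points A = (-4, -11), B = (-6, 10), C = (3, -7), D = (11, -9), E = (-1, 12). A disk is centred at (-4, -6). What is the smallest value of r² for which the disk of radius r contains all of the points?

333

The required radius is the distance from (-4, -6) to the farthest point.
Squared distances: 25, 260, 50, 234, 333.
Maximum is 333, attained at E.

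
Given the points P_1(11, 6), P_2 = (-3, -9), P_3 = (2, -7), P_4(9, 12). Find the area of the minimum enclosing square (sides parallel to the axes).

441

The bounding box has width 14 and height 21.
An axis-aligned square enclosing the set must have side ≥ max(width, height).
So the minimum side is max(14, 21) = 21.
Area = 21² = 441.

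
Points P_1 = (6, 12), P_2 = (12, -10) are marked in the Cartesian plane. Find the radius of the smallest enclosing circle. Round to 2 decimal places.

11.40

The smallest circle enclosing two points has them as diameter endpoints.
Centre = midpoint = (9, 1); r² = |P_1P_2|²/4 = 520/4 = 130.
r = √130 ≈ 11.40.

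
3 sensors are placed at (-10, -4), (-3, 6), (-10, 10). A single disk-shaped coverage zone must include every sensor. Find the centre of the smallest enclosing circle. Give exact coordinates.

(-131/14, 3)

Call the three points A, B, C in the order given.
Side lengths²: AB² = 149, AC² = 196, BC² = 65.
Since AC² = 196 < 149 + 65 = 214, the triangle is acute, so the smallest enclosing circle is the circumcircle.
Circumcentre = (-131/14, 3), r² = 9685/196.
Centre = (-131/14, 3).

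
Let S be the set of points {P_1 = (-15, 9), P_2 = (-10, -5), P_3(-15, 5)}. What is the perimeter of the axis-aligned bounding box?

38

Width = max x − min x = -10 − (-15) = 5.
Height = max y − min y = 9 − (-5) = 14.
Perimeter = 2(5 + 14) = 38.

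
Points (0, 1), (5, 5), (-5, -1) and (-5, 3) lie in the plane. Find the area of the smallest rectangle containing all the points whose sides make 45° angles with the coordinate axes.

64

In coordinates u = x + y, v = x − y the rectangle is axis-aligned; the map (x,y)→(u,v) scales areas by 2.
u-values: 1, 10, -6, -2; range = 10 − (-6) = 16.
v-values: -1, 0, -4, -8; range = 0 − (-8) = 8.
Area = (16 × 8) / 2 = 64.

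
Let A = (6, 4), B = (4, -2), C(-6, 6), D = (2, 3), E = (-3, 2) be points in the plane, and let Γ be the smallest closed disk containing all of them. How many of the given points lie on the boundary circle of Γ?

3

By Welzl's lemma the MEC is supported by two points (diametrically opposite) or three points (on a circumcircle).
The minimum enclosing circle is determined by three boundary points: A, B, C.
Their circumcentre is (-7/19, 53/19) with r² = 15170/361.
The farthest remaining point E is at distance² 2725/361 ≤ 15170/361.
The points at distance exactly r from the centre are A, B, C — 3 points.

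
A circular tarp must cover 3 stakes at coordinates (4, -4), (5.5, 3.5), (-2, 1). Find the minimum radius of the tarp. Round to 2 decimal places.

4.50

Call the three points A, B, C in the order given.
Side lengths²: AB² = 58.5, AC² = 61, BC² = 62.5.
Since BC² = 62.5 < 61 + 58.5 = 119.5, the triangle is acute, so the smallest enclosing circle is the circumcircle.
Circumcentre = (17/7, 3/14), r² = 3965/196.
r = √(3965/196) ≈ 4.50.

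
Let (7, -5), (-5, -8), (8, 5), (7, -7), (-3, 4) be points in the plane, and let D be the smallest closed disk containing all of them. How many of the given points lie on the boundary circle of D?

2

The farthest pair is (-5, -8)–(8, 5) with squared distance 338. The circle on this segment as diameter has centre (1.5, -1.5) and r² = 338/4 = 84.5.
Check (7, -5): distance² to centre = 42.5 ≤ 84.5, so it lies inside.
All remaining points lie in this disk, and no smaller disk contains both endpoints, so this is the minimum enclosing circle.
The points at distance exactly r from the centre are (-5, -8), (8, 5) — 2 points.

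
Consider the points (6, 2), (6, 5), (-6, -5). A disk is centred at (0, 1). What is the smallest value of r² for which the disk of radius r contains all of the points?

The required radius is the distance from (0, 1) to the farthest point.
Squared distances: 37, 52, 72.
Maximum is 72, attained at (-6, -5).

72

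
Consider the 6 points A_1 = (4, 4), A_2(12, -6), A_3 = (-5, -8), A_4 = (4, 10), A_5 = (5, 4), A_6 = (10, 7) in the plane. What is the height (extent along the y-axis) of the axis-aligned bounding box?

max y = 10, min y = -8, so height = 18.

18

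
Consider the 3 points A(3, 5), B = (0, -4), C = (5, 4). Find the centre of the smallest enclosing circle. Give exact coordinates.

Side lengths²: AB² = 90, AC² = 5, BC² = 89.
Since AB² = 90 < 89 + 5 = 94, the triangle is acute, so the smallest enclosing circle is the circumcircle.
Circumcentre = (27/14, 5/14), r² = 2225/98.
Centre = (27/14, 5/14).

(27/14, 5/14)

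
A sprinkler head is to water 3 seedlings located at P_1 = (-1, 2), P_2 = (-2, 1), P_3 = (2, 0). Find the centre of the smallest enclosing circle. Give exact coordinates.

Side lengths²: P_1P_2² = 2, P_1P_3² = 13, P_2P_3² = 17.
Since P_2P_3² = 17 ≥ 13 + 2 = 15, the angle opposite P_2P_3 is not acute, so the smallest enclosing circle has P_2P_3 as diameter.
Centre = midpoint of P_2P_3 = (0, 0.5), r² = 17/4 = 4.25.
Centre = (0, 0.5).

(0, 0.5)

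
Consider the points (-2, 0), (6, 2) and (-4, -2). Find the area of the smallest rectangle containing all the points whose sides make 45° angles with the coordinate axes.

42

In coordinates u = x + y, v = x − y the rectangle is axis-aligned; the map (x,y)→(u,v) scales areas by 2.
u-values: -2, 8, -6; range = 8 − (-6) = 14.
v-values: -2, 4, -2; range = 4 − (-2) = 6.
Area = (14 × 6) / 2 = 42.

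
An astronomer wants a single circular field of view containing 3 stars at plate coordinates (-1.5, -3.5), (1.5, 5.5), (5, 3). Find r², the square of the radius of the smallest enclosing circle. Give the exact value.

Call the three points A, B, C in the order given.
Side lengths²: AB² = 90, AC² = 84.5, BC² = 18.5.
Since AB² = 90 < 84.5 + 18.5 = 103, the triangle is acute, so the smallest enclosing circle is the circumcircle.
Circumcentre = (0.75, 0.75), r² = 23.125.

23.125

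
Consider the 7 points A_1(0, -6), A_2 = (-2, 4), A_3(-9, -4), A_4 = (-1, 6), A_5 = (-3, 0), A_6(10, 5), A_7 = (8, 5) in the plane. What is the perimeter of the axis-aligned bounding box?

62

Width = max x − min x = 10 − (-9) = 19.
Height = max y − min y = 6 − (-6) = 12.
Perimeter = 2(19 + 12) = 62.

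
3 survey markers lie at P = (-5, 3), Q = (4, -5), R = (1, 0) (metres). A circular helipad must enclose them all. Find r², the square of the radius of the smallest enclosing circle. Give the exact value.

36.25

Side lengths²: PQ² = 145, PR² = 45, QR² = 34.
Since PQ² = 145 ≥ 45 + 34 = 79, the angle opposite PQ is not acute, so the smallest enclosing circle has PQ as diameter.
Centre = midpoint of PQ = (-0.5, -1), r² = 145/4 = 36.25.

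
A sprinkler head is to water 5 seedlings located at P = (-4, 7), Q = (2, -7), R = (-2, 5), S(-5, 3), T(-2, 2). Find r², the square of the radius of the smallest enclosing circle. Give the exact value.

58

The minimum enclosing circle of a finite set is fixed by two of the points (as a diameter) or three (as a circumcircle).
The farthest pair is P–Q with squared distance 232. The circle on this segment as diameter has centre (-1, 0) and r² = 232/4 = 58.
Check R: distance² to centre = 26 ≤ 58, so it lies inside.
All remaining points lie in this disk, and no smaller disk contains both endpoints, so this is the minimum enclosing circle.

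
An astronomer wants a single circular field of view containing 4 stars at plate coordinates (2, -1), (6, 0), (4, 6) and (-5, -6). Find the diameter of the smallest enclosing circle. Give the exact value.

By Welzl's lemma the MEC is supported by two points (diametrically opposite) or three points (on a circumcircle).
The farthest pair is (4, 6)–(-5, -6) with squared distance 225. The circle on this segment as diameter has centre (-0.5, 0) and r² = 225/4 = 56.25.
Check (2, -1): distance² to centre = 7.25 ≤ 56.25, so it lies inside.
All remaining points lie in this disk, and no smaller disk contains both endpoints, so this is the minimum enclosing circle.
Diameter = 2r = 2√(56.25) = 15.

15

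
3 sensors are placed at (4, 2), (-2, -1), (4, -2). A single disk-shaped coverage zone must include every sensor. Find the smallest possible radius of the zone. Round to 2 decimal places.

Call the three points A, B, C in the order given.
Side lengths²: AB² = 45, AC² = 16, BC² = 37.
Since AB² = 45 < 37 + 16 = 53, the triangle is acute, so the smallest enclosing circle is the circumcircle.
Circumcentre = (1.25, 0), r² = 11.5625.
r = √(11.5625) ≈ 3.40.

3.40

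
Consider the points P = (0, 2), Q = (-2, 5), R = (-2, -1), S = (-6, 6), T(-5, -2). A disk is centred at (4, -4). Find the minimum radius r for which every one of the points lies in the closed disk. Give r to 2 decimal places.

The required radius is the distance from (4, -4) to the farthest point.
Squared distances: 52, 117, 45, 200, 85.
Maximum is 200, attained at S.
r = √200 ≈ 14.14.

14.14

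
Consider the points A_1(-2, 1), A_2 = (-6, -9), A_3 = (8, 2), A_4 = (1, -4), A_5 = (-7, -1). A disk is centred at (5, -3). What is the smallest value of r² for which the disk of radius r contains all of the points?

157

The required radius is the distance from (5, -3) to the farthest point.
Squared distances: 65, 157, 34, 17, 148.
Maximum is 157, attained at A_2.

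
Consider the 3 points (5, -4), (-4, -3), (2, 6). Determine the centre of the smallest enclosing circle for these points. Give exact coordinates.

(53/58, 13/58)

Call the three points A, B, C in the order given.
Side lengths²: AB² = 82, AC² = 109, BC² = 117.
Since BC² = 117 < 109 + 82 = 191, the triangle is acute, so the smallest enclosing circle is the circumcircle.
Circumcentre = (53/58, 13/58), r² = 58097/1682.
Centre = (53/58, 13/58).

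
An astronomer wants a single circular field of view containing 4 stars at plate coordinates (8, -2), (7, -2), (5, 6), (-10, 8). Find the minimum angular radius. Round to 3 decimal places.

The minimum enclosing circle of a finite set is fixed by two of the points (as a diameter) or three (as a circumcircle).
The farthest pair is (8, -2)–(-10, 8) with squared distance 424. The circle on this segment as diameter has centre (-1, 3) and r² = 424/4 = 106.
Check (7, -2): distance² to centre = 89 ≤ 106, so it lies inside.
All remaining points lie in this disk, and no smaller disk contains both endpoints, so this is the minimum enclosing circle.
r = √106 ≈ 10.296.

10.296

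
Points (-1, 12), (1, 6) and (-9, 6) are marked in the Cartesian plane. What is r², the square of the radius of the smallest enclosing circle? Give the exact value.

Call the three points A, B, C in the order given.
Side lengths²: AB² = 40, AC² = 100, BC² = 100.
Since BC² = 100 < 100 + 40 = 140, the triangle is acute, so the smallest enclosing circle is the circumcircle.
Circumcentre = (-4, 23/3), r² = 250/9.

250/9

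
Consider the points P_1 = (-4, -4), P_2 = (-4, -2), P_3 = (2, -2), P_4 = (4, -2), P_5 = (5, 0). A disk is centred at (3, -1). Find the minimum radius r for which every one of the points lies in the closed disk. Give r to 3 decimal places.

The required radius is the distance from (3, -1) to the farthest point.
Squared distances: 58, 50, 2, 2, 5.
Maximum is 58, attained at P_1.
r = √58 ≈ 7.616.

7.616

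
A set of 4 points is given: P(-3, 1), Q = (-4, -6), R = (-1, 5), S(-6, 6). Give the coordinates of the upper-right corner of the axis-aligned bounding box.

x-range [-6, -1], y-range [-6, 6].
The upper-right corner is (-1, 6).

(-1, 6)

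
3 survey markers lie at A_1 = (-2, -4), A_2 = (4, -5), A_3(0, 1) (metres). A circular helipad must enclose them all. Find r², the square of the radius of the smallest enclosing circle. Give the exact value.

13.6220703125

Side lengths²: A_1A_2² = 37, A_1A_3² = 29, A_2A_3² = 52.
Since A_2A_3² = 52 < 37 + 29 = 66, the triangle is acute, so the smallest enclosing circle is the circumcircle.
Circumcentre = (1.34375, -2.4375), r² = 13.6220703125.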